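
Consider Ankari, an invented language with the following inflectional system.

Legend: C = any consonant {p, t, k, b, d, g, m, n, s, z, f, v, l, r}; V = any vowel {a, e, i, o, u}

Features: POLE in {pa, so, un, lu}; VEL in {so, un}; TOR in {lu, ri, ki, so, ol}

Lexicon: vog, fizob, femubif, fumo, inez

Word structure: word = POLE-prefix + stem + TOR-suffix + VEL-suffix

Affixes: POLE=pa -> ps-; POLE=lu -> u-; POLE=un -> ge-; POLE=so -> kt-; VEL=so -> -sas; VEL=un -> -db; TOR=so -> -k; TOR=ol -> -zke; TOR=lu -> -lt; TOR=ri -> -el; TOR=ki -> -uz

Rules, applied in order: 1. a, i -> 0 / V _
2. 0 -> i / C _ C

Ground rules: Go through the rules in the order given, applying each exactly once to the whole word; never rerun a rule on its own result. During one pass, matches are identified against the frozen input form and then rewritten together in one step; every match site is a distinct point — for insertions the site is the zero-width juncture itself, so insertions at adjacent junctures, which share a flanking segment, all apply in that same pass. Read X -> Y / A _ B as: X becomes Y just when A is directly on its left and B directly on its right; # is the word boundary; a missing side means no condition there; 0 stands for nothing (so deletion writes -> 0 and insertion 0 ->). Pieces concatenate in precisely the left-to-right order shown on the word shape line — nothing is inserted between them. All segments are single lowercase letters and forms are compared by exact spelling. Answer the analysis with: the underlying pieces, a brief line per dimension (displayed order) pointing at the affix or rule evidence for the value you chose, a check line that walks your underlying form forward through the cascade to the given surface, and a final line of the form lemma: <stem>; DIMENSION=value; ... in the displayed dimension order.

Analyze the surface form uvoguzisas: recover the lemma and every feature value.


underlying: u-vog-uz-sas
POLE=lu - signalled by the affix u-
VEL=so - signalled by the affix -sas
TOR=ki - signalled by the affix -uz
check: uvoguzsas -> uvoguzsas -> uvoguzisas
lemma: vog; POLE=lu; VEL=so; TOR=ki


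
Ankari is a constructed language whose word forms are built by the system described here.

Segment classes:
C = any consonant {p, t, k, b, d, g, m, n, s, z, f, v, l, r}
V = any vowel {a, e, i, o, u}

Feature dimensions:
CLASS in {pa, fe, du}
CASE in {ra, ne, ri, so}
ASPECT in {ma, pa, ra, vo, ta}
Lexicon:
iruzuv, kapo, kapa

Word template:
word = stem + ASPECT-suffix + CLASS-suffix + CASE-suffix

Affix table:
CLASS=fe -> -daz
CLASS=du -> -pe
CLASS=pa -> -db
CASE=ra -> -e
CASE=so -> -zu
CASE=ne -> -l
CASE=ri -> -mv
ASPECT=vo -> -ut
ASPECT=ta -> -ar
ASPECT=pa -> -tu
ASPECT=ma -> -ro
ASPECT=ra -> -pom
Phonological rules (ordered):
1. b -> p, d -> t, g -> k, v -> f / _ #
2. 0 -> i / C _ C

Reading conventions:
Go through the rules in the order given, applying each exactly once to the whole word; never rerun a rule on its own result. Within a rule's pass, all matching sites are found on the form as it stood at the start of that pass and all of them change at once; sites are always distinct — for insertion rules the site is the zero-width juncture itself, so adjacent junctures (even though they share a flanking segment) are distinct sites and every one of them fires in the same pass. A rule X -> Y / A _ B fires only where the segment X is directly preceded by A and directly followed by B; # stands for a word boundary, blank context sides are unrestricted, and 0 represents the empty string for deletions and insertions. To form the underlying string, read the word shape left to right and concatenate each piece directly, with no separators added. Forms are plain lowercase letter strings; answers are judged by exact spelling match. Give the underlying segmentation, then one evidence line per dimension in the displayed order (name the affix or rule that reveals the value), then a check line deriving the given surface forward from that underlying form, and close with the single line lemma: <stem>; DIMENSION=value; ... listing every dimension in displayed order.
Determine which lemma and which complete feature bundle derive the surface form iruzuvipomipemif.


underlying: iruzuv-pom-pe-mv
CLASS=du - signalled by the affix -pe
CASE=ri - signalled by the affix -mv
ASPECT=ra - signalled by the affix -pom
check: iruzuvpompemv -> iruzuvpompemf -> iruzuvipomipemif
lemma: iruzuv; CLASS=du; CASE=ri; ASPECT=ra


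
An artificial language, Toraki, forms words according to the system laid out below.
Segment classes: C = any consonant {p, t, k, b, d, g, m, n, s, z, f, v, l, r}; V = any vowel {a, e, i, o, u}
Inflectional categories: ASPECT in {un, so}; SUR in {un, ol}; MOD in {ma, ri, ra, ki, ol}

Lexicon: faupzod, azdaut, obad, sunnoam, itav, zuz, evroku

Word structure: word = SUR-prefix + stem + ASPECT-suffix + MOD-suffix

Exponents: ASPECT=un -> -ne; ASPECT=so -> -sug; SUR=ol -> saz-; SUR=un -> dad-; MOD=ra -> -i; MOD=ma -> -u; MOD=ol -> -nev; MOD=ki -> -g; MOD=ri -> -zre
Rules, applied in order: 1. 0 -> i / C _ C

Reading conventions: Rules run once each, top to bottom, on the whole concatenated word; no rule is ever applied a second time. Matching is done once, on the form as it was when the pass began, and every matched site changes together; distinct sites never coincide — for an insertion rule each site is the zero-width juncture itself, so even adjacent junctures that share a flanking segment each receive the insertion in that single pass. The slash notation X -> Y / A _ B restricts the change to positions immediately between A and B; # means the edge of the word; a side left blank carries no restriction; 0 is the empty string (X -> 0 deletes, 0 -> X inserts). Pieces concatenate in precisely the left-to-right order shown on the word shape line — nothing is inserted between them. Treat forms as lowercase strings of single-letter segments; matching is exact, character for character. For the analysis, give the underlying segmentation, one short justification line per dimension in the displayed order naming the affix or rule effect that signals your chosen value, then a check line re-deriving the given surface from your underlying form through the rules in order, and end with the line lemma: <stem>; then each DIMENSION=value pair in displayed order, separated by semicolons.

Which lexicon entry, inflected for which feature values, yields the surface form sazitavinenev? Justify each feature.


underlying: saz-itav-ne-nev
ASPECT=un - signalled by the affix -ne
SUR=ol - signalled by the affix saz-
MOD=ol - signalled by the affix -nev
check: sazitavnenev -> sazitavinenev
lemma: itav; ASPECT=un; SUR=ol; MOD=ol


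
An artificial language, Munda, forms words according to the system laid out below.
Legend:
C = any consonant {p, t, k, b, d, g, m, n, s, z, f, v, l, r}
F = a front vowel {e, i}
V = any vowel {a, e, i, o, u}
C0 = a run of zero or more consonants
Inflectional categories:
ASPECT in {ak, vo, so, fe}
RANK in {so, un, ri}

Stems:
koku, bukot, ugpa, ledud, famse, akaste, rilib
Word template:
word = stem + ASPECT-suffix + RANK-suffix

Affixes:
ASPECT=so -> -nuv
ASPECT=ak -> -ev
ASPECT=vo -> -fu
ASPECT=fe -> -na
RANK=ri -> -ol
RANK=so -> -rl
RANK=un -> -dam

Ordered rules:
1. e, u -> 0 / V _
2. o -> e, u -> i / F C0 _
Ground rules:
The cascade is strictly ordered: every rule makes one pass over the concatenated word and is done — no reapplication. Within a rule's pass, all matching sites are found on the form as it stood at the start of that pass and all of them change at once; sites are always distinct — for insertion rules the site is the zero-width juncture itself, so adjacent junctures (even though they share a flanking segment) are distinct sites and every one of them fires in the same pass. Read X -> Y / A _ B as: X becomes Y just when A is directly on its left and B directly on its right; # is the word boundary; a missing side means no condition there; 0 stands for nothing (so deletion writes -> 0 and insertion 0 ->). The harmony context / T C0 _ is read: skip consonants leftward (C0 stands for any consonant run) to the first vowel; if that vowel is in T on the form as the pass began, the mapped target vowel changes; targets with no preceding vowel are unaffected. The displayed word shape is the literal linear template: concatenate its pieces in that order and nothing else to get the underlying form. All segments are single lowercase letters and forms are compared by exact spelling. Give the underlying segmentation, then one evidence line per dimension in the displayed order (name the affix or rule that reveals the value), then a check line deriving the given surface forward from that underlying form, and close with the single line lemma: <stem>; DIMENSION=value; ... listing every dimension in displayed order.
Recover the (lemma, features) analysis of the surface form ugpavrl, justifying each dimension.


underlying: ugpa-ev-rl
ASPECT=ak - signalled by the affix -ev
RANK=so - signalled by the affix -rl
check: ugpaevrl -> ugpavrl -> ugpavrl
lemma: ugpa; ASPECT=ak; RANK=so


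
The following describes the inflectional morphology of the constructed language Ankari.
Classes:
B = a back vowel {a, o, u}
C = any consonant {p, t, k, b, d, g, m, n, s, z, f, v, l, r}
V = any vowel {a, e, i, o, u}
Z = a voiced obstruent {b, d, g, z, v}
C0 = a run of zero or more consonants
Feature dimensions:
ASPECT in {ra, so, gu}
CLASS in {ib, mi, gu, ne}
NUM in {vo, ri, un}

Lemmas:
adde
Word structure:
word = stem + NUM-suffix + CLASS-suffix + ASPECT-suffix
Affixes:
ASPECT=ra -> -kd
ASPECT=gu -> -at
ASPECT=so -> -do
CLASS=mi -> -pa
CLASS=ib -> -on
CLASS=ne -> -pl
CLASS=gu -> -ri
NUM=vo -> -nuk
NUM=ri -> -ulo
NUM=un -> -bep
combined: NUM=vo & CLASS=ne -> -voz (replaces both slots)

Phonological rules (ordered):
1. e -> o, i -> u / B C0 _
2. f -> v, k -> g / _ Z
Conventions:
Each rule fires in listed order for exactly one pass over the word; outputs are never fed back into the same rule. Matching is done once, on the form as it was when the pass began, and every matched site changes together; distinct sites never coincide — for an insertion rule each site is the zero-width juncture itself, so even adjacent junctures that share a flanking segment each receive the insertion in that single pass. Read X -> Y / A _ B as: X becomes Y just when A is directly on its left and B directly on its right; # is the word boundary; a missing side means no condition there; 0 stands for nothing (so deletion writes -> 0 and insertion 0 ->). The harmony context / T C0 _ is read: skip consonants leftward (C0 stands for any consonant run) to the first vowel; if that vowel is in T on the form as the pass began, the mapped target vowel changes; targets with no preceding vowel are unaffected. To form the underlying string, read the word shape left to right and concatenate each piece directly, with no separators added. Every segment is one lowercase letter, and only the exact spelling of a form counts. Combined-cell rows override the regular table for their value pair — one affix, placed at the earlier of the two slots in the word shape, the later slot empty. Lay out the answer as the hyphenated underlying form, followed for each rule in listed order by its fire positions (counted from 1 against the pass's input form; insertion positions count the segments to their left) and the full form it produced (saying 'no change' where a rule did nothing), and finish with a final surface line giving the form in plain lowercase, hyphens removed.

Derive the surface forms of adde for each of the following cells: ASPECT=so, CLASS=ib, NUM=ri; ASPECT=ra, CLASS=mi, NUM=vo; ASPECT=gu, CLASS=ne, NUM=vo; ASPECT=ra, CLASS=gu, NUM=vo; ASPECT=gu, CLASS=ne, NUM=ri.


cell ASPECT=so, CLASS=ib, NUM=ri:
underlying: adde-ulo-on-do
1. e -> o, i -> u / B C0 _: fires at position(s) 4: addouloondo
2. f -> v, k -> g / _ Z: no change
surface: addouloondo

cell ASPECT=ra, CLASS=mi, NUM=vo:
underlying: adde-nuk-pa-kd
1. e -> o, i -> u / B C0 _: fires at position(s) 4: addonukpakd
2. f -> v, k -> g / _ Z: fires at position(s) 10: addonukpagd
surface: addonukpagd

cell ASPECT=gu, CLASS=ne, NUM=vo:
underlying: adde-voz-at
1. e -> o, i -> u / B C0 _: fires at position(s) 4: addovozat
2. f -> v, k -> g / _ Z: no change
surface: addovozat

cell ASPECT=ra, CLASS=gu, NUM=vo:
underlying: adde-nuk-ri-kd
1. e -> o, i -> u / B C0 _: fires at position(s) 4, 9: addonukrukd
2. f -> v, k -> g / _ Z: fires at position(s) 10: addonukrugd
surface: addonukrugd

cell ASPECT=gu, CLASS=ne, NUM=ri:
underlying: adde-ulo-pl-at
1. e -> o, i -> u / B C0 _: fires at position(s) 4: addouloplat
2. f -> v, k -> g / _ Z: no change
surface: addouloplat


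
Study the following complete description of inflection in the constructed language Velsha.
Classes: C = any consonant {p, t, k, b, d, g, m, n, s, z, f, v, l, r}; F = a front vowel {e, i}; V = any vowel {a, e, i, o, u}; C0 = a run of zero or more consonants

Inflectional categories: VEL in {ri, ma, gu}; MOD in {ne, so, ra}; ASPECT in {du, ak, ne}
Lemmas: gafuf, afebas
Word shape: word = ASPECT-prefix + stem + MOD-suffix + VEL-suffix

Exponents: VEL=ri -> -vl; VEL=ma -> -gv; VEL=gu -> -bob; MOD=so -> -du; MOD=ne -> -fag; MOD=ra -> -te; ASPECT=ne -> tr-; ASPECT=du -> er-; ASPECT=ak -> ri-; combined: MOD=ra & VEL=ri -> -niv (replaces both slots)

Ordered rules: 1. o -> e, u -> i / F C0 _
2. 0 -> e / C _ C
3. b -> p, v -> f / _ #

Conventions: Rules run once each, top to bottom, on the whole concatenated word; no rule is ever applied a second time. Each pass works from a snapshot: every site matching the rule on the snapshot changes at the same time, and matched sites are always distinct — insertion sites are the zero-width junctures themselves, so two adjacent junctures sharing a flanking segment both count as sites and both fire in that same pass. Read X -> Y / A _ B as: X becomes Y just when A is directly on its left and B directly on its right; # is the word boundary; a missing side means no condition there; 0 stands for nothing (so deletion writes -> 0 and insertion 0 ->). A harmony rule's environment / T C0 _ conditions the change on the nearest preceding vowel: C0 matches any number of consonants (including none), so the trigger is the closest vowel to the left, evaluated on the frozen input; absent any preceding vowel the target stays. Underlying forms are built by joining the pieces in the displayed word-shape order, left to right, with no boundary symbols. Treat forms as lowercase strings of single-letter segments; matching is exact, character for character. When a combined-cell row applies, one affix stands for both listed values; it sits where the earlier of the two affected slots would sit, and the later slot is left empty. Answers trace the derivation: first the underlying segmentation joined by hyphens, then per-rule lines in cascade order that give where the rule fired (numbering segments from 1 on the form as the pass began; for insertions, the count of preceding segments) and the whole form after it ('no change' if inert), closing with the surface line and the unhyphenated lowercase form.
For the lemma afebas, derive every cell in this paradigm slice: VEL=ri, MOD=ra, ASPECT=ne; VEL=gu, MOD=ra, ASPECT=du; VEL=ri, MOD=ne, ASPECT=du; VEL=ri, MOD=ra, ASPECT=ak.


cell VEL=ri, MOD=ra, ASPECT=ne:
underlying: tr-afebas-niv
1. o -> e, u -> i / F C0 _: no change
2. 0 -> e / C _ C: inserts after position(s) 1, 8: terafebaseniv
3. b -> p, v -> f / _ #: fires at position(s) 13: terafebasenif
surface: terafebasenif

cell VEL=gu, MOD=ra, ASPECT=du:
underlying: er-afebas-te-bob
1. o -> e, u -> i / F C0 _: fires at position(s) 12: erafebastebeb
2. 0 -> e / C _ C: inserts after position(s) 8: erafebasetebeb
3. b -> p, v -> f / _ #: fires at position(s) 14: erafebasetebep
surface: erafebasetebep

cell VEL=ri, MOD=ne, ASPECT=du:
underlying: er-afebas-fag-vl
1. o -> e, u -> i / F C0 _: no change
2. 0 -> e / C _ C: inserts after position(s) 8, 11, 12: erafebasefagevel
3. b -> p, v -> f / _ #: no change
surface: erafebasefagevel

cell VEL=ri, MOD=ra, ASPECT=ak:
underlying: ri-afebas-niv
1. o -> e, u -> i / F C0 _: no change
2. 0 -> e / C _ C: inserts after position(s) 8: riafebaseniv
3. b -> p, v -> f / _ #: fires at position(s) 12: riafebasenif
surface: riafebasenif


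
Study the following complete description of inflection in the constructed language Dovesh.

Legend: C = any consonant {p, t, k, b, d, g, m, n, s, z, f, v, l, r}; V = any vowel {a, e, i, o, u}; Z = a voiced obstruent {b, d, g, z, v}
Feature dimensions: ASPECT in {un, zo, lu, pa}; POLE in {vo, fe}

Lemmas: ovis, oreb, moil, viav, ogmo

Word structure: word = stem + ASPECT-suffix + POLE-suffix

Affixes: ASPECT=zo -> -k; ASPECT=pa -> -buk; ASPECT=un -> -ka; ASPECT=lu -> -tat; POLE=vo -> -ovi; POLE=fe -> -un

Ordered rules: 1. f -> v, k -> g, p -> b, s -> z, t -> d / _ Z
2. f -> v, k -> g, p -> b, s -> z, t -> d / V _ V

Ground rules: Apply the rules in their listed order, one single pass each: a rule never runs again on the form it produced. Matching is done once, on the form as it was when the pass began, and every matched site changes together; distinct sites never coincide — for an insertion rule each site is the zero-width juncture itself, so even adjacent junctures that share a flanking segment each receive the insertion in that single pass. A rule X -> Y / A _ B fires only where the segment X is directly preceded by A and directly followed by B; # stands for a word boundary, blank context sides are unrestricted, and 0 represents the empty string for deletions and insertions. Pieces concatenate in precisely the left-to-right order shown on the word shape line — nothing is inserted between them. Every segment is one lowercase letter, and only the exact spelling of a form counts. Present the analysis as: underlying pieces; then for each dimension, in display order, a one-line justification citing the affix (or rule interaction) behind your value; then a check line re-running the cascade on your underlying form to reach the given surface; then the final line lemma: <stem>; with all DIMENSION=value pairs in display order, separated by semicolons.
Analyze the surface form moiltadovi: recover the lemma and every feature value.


underlying: moil-tat-ovi
ASPECT=lu - signalled by the affix -tat
POLE=vo - signalled by the affix -ovi
check: moiltatovi -> moiltatovi -> moiltadovi
lemma: moil; ASPECT=lu; POLE=vo


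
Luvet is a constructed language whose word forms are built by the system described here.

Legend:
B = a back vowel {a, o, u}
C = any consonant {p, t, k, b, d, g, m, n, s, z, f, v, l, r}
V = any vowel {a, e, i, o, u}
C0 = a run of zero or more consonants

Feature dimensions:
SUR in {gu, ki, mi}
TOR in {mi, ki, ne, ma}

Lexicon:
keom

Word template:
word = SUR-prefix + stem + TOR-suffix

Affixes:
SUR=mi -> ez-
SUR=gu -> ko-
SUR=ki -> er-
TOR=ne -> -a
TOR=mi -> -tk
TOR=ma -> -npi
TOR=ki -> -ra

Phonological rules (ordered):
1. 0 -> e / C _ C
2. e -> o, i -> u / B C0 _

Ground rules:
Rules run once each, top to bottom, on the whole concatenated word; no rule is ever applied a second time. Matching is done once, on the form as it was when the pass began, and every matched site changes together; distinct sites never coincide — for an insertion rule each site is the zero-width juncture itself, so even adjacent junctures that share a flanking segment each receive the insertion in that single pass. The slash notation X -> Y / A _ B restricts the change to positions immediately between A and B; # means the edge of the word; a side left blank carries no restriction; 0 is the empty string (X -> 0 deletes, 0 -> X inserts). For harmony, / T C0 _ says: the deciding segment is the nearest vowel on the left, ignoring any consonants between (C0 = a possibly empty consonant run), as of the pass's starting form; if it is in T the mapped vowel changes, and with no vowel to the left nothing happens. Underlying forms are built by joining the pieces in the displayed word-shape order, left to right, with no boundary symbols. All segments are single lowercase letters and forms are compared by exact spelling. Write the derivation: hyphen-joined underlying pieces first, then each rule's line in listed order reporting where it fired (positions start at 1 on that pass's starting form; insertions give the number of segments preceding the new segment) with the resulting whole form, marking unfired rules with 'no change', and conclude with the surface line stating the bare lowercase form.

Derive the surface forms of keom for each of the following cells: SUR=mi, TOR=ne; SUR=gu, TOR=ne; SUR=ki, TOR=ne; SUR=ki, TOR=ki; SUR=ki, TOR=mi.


cell SUR=mi, TOR=ne:
underlying: ez-keom-a
1. 0 -> e / C _ C: inserts after position(s) 2: ezekeoma
2. e -> o, i -> u / B C0 _: no change
surface: ezekeoma

cell SUR=gu, TOR=ne:
underlying: ko-keom-a
1. 0 -> e / C _ C: no change
2. e -> o, i -> u / B C0 _: fires at position(s) 4: kokooma
surface: kokooma

cell SUR=ki, TOR=ne:
underlying: er-keom-a
1. 0 -> e / C _ C: inserts after position(s) 2: erekeoma
2. e -> o, i -> u / B C0 _: no change
surface: erekeoma

cell SUR=ki, TOR=ki:
underlying: er-keom-ra
1. 0 -> e / C _ C: inserts after position(s) 2, 6: erekeomera
2. e -> o, i -> u / B C0 _: fires at position(s) 8: erekeomora
surface: erekeomora

cell SUR=ki, TOR=mi:
underlying: er-keom-tk
1. 0 -> e / C _ C: inserts after position(s) 2, 6, 7: erekeometek
2. e -> o, i -> u / B C0 _: fires at position(s) 8: erekeomotek
surface: erekeomotek


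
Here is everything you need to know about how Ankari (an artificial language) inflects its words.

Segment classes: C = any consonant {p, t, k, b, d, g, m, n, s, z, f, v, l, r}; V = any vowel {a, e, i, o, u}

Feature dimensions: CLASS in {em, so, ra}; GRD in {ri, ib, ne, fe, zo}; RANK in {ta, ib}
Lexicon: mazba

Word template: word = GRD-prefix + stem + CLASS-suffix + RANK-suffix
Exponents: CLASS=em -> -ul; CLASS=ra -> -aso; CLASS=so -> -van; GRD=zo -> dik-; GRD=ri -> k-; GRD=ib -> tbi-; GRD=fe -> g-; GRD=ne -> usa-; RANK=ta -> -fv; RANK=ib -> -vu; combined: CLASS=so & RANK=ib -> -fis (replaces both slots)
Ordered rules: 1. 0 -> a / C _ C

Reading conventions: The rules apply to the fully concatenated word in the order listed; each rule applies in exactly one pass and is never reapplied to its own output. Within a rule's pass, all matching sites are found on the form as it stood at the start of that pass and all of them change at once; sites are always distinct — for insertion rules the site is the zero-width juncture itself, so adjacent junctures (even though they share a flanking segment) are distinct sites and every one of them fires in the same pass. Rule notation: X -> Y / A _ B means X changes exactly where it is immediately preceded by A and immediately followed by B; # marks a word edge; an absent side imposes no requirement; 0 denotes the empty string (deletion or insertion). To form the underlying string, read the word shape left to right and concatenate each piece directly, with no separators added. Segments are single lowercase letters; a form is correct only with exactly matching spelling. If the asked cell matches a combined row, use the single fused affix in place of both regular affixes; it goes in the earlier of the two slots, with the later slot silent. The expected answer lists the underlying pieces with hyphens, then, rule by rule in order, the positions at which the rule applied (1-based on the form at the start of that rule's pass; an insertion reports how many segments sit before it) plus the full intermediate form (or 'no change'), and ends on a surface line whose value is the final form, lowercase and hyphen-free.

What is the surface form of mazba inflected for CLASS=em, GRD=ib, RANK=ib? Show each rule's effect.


underlying: tbi-mazba-ul-vu
1. 0 -> a / C _ C: inserts after position(s) 1, 6, 10: tabimazabaulavu
surface: tabimazabaulavu


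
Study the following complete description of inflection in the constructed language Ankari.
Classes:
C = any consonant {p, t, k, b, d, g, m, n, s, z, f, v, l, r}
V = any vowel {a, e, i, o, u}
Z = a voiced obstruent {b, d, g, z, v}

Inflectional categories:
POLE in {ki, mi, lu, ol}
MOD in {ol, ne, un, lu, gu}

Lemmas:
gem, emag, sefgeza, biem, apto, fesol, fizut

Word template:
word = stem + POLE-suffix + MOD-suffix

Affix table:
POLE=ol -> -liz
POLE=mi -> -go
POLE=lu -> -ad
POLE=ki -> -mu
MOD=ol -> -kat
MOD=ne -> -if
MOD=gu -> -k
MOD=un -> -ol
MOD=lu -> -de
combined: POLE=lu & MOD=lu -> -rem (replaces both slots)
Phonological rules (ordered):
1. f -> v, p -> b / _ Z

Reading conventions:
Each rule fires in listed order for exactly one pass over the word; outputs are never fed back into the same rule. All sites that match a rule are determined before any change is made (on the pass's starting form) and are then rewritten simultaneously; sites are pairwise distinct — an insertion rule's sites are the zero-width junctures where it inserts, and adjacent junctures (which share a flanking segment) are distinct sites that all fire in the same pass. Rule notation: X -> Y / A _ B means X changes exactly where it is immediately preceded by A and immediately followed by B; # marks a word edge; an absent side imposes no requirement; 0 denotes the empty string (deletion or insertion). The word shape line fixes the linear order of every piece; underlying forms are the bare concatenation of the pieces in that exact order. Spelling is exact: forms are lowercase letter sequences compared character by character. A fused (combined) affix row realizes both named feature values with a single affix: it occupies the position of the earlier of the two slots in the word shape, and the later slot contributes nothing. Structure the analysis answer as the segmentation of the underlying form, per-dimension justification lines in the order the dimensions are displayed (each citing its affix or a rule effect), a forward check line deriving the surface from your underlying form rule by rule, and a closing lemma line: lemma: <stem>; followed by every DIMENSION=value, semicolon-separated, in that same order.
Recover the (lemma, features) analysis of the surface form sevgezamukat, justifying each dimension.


underlying: sefgeza-mu-kat
POLE=ki - signalled by the affix -mu
MOD=ol - signalled by the affix -kat
check: sefgezamukat -> sevgezamukat
lemma: sefgeza; POLE=ki; MOD=ol


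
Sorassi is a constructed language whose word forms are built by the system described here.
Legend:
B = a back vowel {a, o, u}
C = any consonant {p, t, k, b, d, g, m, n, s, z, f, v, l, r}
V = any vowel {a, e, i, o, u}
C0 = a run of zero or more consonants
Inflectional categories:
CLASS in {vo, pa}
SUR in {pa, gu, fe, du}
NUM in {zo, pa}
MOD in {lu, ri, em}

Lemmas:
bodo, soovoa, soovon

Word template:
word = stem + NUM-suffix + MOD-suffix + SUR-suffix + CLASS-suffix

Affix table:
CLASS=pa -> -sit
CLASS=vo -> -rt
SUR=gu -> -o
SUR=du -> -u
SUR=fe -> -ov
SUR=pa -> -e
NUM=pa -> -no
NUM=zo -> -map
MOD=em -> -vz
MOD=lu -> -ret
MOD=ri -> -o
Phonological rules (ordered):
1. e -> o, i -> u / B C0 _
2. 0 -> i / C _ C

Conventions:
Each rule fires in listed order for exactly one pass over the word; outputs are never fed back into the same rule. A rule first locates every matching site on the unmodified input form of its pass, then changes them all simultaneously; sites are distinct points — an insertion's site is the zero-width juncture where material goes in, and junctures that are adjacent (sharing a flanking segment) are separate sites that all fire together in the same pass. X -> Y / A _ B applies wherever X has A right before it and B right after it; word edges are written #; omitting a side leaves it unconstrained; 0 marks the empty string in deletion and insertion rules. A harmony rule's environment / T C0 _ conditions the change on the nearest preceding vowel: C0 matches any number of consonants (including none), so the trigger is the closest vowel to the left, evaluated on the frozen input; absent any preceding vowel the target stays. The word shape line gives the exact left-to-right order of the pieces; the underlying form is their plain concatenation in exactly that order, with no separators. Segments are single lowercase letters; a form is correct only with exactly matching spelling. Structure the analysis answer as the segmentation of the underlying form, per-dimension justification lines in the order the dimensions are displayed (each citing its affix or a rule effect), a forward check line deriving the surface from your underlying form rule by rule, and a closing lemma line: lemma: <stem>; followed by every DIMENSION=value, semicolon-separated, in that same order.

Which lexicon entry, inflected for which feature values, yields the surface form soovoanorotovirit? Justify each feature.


underlying: soovoa-no-ret-ov-rt
CLASS=vo - signalled by the affix -rt
SUR=fe - signalled by the affix -ov
NUM=pa - signalled by the affix -no
MOD=lu - signalled by the affix -ret
check: soovoanoretovrt -> soovoanorotovrt -> soovoanorotovirit
lemma: soovoa; CLASS=vo; SUR=fe; NUM=pa; MOD=lu


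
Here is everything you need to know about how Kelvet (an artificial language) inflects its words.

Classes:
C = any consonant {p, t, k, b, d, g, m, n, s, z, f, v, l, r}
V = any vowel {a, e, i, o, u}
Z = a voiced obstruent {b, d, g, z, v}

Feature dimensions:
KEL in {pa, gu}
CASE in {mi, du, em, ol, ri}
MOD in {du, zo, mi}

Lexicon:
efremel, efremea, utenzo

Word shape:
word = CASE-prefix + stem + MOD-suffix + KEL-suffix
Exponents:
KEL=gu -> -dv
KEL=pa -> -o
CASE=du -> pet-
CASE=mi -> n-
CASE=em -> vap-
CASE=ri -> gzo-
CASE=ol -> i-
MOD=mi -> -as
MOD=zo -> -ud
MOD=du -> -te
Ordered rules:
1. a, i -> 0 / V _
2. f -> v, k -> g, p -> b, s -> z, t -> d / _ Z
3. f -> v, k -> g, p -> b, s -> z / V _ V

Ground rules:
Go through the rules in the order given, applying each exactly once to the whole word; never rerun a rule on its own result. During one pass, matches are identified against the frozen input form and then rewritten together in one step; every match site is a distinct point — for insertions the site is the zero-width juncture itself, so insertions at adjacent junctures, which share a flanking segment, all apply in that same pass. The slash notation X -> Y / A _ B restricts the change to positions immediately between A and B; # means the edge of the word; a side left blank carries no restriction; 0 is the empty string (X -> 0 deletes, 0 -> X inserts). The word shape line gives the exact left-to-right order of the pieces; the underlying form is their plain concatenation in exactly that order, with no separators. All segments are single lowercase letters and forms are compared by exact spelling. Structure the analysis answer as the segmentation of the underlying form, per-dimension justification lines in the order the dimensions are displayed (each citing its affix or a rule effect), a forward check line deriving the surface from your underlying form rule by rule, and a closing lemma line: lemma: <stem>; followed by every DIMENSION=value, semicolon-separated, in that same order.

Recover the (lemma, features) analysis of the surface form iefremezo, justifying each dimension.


underlying: i-efremea-as-o
KEL=pa - signalled by the affix -o
CASE=ol - signalled by the affix i-
MOD=mi - signalled by the affix -as
check: iefremeaaso -> iefremeso -> iefremeso -> iefremezo
lemma: efremea; KEL=pa; CASE=ol; MOD=mi


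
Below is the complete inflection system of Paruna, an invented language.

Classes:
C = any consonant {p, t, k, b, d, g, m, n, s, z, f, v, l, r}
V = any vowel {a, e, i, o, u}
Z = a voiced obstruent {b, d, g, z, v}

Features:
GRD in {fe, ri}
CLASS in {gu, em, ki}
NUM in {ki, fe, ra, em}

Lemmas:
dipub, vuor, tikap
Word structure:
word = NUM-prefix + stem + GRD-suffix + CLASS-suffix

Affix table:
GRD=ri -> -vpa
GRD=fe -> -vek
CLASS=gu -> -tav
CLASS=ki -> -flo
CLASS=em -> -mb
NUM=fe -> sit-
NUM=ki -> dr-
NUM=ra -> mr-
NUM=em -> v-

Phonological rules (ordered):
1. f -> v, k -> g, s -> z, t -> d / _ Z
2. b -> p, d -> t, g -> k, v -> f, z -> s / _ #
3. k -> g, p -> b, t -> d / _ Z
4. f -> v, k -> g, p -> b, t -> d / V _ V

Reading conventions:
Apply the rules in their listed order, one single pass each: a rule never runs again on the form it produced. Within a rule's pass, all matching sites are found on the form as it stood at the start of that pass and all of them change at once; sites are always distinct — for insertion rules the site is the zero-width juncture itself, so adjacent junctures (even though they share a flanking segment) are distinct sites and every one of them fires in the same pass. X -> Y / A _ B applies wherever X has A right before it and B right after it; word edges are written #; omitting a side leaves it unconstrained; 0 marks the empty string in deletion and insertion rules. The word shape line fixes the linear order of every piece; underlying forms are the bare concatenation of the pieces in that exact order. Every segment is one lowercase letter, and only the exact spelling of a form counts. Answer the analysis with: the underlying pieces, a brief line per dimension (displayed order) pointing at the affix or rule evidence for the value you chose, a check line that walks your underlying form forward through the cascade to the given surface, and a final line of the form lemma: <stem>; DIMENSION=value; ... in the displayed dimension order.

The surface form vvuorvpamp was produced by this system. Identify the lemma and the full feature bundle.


underlying: v-vuor-vpa-mb
GRD=ri - signalled by the affix -vpa
CLASS=em - signalled by the affix -mb
NUM=em - signalled by the affix v-
check: vvuorvpamb -> vvuorvpamb -> vvuorvpamp -> vvuorvpamp -> vvuorvpamp
lemma: vuor; GRD=ri; CLASS=em; NUM=em


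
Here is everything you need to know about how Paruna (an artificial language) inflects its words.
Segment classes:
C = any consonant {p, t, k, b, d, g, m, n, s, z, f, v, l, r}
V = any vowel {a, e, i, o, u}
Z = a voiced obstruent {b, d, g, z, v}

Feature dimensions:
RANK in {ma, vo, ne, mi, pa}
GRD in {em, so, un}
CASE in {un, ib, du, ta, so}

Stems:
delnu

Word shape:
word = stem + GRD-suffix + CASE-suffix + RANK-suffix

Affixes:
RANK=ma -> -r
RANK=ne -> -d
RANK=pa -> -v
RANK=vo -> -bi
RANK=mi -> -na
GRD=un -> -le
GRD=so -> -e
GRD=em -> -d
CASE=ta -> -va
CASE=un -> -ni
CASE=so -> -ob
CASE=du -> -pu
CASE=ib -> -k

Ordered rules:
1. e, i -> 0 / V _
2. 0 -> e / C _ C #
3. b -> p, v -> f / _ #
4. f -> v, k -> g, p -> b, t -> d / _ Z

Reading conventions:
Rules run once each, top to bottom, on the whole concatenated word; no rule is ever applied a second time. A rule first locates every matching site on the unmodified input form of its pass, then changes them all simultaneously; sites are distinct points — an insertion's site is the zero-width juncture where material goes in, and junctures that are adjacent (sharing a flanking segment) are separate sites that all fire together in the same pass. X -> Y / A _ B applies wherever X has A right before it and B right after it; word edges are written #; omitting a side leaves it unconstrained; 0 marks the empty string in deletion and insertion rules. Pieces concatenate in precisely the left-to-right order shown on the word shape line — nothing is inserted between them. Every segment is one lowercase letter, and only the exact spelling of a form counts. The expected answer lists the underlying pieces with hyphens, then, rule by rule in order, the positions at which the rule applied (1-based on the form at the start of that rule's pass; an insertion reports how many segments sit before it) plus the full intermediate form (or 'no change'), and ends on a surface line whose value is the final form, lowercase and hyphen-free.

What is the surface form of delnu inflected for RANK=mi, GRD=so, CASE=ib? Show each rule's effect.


underlying: delnu-e-k-na
1. e, i -> 0 / V _: fires at position(s) 6: delnukna
2. 0 -> e / C _ C #: no change
3. b -> p, v -> f / _ #: no change
4. f -> v, k -> g, p -> b, t -> d / _ Z: no change
surface: delnukna


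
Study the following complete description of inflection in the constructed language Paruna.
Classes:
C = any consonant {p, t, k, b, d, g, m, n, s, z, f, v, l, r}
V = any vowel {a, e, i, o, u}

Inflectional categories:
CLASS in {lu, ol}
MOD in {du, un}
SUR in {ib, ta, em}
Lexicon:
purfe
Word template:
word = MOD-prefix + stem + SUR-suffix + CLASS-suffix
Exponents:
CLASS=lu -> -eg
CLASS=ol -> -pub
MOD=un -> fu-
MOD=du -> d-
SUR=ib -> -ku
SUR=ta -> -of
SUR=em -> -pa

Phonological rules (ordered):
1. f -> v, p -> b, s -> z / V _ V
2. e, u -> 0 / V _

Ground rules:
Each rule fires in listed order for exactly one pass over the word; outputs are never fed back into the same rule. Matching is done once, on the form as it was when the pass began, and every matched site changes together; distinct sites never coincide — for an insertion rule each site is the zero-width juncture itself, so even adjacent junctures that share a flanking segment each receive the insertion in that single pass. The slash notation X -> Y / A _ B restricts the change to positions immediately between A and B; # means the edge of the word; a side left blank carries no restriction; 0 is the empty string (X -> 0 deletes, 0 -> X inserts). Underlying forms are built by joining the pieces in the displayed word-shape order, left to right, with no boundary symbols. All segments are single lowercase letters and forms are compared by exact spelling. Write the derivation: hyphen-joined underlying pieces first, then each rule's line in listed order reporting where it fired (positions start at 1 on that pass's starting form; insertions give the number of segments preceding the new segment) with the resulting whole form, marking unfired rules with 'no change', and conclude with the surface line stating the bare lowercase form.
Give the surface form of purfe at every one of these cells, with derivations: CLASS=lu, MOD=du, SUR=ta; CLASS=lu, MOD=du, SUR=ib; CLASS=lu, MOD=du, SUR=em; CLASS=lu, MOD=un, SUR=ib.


cell CLASS=lu, MOD=du, SUR=ta:
underlying: d-purfe-of-eg
1. f -> v, p -> b, s -> z / V _ V: fires at position(s) 8: dpurfeoveg
2. e, u -> 0 / V _: no change
surface: dpurfeoveg

cell CLASS=lu, MOD=du, SUR=ib:
underlying: d-purfe-ku-eg
1. f -> v, p -> b, s -> z / V _ V: no change
2. e, u -> 0 / V _: fires at position(s) 9: dpurfekug
surface: dpurfekug

cell CLASS=lu, MOD=du, SUR=em:
underlying: d-purfe-pa-eg
1. f -> v, p -> b, s -> z / V _ V: fires at position(s) 7: dpurfebaeg
2. e, u -> 0 / V _: fires at position(s) 9: dpurfebag
surface: dpurfebag

cell CLASS=lu, MOD=un, SUR=ib:
underlying: fu-purfe-ku-eg
1. f -> v, p -> b, s -> z / V _ V: fires at position(s) 3: fuburfekueg
2. e, u -> 0 / V _: fires at position(s) 10: fuburfekug
surface: fuburfekug


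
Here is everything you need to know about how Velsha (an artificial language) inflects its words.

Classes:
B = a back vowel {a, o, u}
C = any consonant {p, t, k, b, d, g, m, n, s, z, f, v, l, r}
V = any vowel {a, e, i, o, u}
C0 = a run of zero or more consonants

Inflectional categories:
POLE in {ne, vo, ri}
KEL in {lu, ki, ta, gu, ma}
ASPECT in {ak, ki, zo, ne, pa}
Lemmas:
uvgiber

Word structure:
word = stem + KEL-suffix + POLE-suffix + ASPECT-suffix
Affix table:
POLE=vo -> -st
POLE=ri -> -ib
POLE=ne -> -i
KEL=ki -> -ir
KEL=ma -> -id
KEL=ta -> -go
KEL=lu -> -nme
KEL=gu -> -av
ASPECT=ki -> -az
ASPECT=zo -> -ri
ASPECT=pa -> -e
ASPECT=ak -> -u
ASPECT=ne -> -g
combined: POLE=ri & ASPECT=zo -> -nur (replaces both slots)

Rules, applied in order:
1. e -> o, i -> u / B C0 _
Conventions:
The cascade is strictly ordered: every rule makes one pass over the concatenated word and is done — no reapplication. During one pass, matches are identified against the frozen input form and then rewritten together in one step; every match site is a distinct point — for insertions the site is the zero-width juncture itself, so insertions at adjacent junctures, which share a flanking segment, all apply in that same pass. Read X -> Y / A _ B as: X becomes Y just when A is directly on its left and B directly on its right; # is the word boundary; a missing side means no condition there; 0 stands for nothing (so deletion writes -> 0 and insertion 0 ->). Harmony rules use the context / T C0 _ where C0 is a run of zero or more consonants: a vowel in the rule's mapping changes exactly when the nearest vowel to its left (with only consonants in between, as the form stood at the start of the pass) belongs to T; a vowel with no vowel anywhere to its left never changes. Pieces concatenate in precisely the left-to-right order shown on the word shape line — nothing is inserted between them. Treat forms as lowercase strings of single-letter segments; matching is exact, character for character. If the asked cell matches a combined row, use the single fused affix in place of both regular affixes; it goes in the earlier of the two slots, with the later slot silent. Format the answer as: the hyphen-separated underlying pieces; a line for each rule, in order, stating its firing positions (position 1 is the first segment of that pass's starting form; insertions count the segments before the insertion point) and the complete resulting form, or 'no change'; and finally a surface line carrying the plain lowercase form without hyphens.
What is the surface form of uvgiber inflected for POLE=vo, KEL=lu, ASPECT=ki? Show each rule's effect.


underlying: uvgiber-nme-st-az
1. e -> o, i -> u / B C0 _: fires at position(s) 4: uvgubernmestaz
surface: uvgubernmestaz
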